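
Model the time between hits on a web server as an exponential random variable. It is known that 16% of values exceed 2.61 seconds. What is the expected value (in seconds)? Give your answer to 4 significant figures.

1.424

e^(−λ·2.61) = 0.16 ⇒ λ = −ln(0.16)/2.61 = 0.702138.
Mean = 1/λ = 1.42422 seconds.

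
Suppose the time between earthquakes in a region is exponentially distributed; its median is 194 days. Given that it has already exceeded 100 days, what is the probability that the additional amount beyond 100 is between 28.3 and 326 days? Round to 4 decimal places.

0.5918

For an exponential, median = ln(2)/λ, so λ = ln 2 / 194 = 0.00357292 per day.
Memoryless: the residual past 100 is again Exp(λ).
P(28.3 < residual < 326) = e^(−λ·28.3) − e^(−λ·326) = 0.90383 − 0.31199 ≈ 0.5918.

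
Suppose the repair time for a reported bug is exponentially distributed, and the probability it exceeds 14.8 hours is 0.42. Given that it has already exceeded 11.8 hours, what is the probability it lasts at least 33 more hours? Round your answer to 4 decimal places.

From e^(−λ·14.8) = 0.42, λ = −ln(0.42)/14.8 = 0.0586149.
Memoryless: P(X > 11.8+33 | X > 11.8) = P(X > 33) = e^(−0.0586149·33) ≈ 0.1445.

0.1445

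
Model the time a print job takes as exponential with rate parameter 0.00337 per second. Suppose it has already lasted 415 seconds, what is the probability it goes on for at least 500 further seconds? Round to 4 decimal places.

0.1854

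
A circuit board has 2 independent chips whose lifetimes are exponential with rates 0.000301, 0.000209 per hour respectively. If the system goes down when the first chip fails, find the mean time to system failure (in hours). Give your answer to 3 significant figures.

The time to first failure is exponential with rate Σλ = 0.000301 + 0.000209 = 0.00051.
E[min] = 1/Σλ = 1/0.00051 = 1960.78 hours.

1960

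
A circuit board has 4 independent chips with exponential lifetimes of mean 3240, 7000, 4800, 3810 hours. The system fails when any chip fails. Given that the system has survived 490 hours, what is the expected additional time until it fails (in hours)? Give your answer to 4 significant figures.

1084

First-failure rate Σλ = 1/3240 + 1/7000 + 1/4800 + 1/3810 = 0.0009223.
By memorylessness the expected residual is 1/Σλ = 1084.25 hours, regardless of the 490 already elapsed.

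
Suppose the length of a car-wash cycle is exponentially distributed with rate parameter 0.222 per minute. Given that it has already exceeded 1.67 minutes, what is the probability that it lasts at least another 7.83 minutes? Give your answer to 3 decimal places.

0.176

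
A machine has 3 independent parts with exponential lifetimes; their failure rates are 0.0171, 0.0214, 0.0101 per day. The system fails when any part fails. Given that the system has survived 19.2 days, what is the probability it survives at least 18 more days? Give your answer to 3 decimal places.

Time to first failure ~ Exp(Σλ) with Σλ = 0.0486.
By memorylessness, P(T > 19.2+18 | T > 19.2) = P(T > 18) = e^(−0.0486·18) ≈ 0.417.

0.417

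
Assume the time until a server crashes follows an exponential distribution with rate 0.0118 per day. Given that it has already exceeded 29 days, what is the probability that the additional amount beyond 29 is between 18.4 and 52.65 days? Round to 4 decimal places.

0.2676

Memoryless: the residual past 29 is again Exp(λ).
P(18.4 < residual < 52.65) = e^(−λ·18.4) − e^(−λ·52.65) = 0.80483 − 0.53726 ≈ 0.2676.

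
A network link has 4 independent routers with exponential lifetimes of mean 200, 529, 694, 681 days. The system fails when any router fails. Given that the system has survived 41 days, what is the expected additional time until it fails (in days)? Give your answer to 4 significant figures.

First-failure rate Σλ = 1/200 + 1/529 + 1/694 + 1/681 = 0.00979971.
By memorylessness the expected residual is 1/Σλ = 102.044 days, regardless of the 41 already elapsed.

102.0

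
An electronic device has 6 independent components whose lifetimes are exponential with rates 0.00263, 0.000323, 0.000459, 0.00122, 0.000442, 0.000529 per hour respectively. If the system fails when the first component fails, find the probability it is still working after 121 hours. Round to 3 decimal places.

The time to first failure is exponential with rate Σλ = 0.00263 + 0.000323 + 0.000459 + 0.00122 + 0.000442 + 0.000529 = 0.005603.
P(min > 121) = e^(−0.005603·121) = e^(−0.67796) ≈ 0.508.

0.508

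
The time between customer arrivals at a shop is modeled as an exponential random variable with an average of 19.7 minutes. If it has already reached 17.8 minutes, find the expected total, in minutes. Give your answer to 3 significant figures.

37.5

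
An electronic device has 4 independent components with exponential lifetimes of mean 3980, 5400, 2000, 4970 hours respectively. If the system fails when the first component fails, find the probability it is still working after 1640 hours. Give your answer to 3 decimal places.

0.155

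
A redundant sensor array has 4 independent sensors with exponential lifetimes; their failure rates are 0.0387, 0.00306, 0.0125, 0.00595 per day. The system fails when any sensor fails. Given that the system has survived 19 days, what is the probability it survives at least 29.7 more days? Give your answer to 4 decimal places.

Time to first failure ~ Exp(Σλ) with Σλ = 0.06021.
By memorylessness, P(T > 19+29.7 | T > 19) = P(T > 29.7) = e^(−0.06021·29.7) ≈ 0.1673.

0.1673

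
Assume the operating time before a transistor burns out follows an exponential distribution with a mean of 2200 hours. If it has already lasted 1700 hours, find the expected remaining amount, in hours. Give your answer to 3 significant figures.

2200

The rate is λ = 1/2200 = 0.000454545 per hour.
By memorylessness, the remaining amount past any threshold is again Exp(λ) with mean 1/λ = 2200 hours.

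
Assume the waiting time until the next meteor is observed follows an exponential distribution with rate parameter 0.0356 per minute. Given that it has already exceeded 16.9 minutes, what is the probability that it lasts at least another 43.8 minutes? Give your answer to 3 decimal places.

0.210

P(X > s+t | X > s) = e^(−λ(s+t))/e^(−λs) = e^(−λt), independent of s = 16.9.
P(X > 43.8) = e^(−1.5593) ≈ 0.210.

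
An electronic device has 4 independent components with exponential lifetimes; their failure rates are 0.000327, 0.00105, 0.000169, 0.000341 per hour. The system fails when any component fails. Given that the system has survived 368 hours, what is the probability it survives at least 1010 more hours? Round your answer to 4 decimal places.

0.1487

Time to first failure ~ Exp(Σλ) with Σλ = 0.001887.
By memorylessness, P(T > 368+1010 | T > 368) = P(T > 1010) = e^(−0.001887·1010) ≈ 0.1487.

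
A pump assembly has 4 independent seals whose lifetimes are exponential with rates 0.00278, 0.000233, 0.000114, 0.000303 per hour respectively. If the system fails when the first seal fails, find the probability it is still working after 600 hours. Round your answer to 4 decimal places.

0.1277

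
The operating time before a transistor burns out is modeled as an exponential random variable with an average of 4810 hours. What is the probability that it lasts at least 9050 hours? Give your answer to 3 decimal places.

The rate is λ = 1/4810 = 0.0002079 per hour.
P(X > 9050) = e^(−λ·9050) = e^(−1.8815) ≈ 0.152.

0.152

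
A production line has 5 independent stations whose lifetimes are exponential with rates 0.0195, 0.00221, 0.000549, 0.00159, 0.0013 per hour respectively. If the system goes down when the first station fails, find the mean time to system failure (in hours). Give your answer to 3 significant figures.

39.8

The time to first failure is exponential with rate Σλ = 0.0195 + 0.00221 + 0.000549 + 0.00159 + 0.0013 = 0.025149.
E[min] = 1/Σλ = 1/0.025149 = 39.763 hours.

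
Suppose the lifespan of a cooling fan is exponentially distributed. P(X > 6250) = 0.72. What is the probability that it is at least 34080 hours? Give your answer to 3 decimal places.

0.167

e^(−λ·6250) = 0.72 ⇒ λ = −ln(0.72)/6250 = 0.0000525607.
P(X > 34080) = e^(−0.0000525607·34080) = e^(−1.7913) ≈ 0.167.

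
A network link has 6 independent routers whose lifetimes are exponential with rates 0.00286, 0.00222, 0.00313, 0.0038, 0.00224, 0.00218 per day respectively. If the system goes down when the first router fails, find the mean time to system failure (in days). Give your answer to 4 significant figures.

60.86

The time to first failure is exponential with rate Σλ = 0.00286 + 0.00222 + 0.00313 + 0.0038 + 0.00224 + 0.00218 = 0.01643.
E[min] = 1/Σλ = 1/0.01643 = 60.8643 days.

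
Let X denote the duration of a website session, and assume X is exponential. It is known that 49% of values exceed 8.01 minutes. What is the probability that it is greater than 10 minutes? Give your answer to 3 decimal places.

0.410

e^(−λ·8.01) = 0.49 ⇒ λ = −ln(0.49)/8.01 = 0.0890574.
P(X > 10) = e^(−0.0890574·10) = e^(−0.89057) ≈ 0.410.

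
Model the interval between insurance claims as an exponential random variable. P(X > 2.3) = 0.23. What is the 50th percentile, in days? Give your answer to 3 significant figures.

e^(−λ·2.3) = 0.23 ⇒ λ = −ln(0.23)/2.3 = 0.63899.
50th percentile: 1 − e^(−λt) = 0.5, t = −ln(0.5)/λ = 1.08476 days.

1.08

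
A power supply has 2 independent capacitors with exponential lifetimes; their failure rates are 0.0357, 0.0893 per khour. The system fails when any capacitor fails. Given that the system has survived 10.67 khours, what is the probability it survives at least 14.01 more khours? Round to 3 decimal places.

Time to first failure ~ Exp(Σλ) with Σλ = 0.125.
By memorylessness, P(T > 10.67+14.01 | T > 10.67) = P(T > 14.01) = e^(−0.125·14.01) ≈ 0.174.

0.174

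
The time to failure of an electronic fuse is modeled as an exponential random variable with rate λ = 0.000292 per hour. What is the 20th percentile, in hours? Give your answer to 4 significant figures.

Set 1 − e^(−λt) = 0.2, so t = −ln(0.8)/λ = 0.22314/0.000292 ≈ 764.19 hours.

764.2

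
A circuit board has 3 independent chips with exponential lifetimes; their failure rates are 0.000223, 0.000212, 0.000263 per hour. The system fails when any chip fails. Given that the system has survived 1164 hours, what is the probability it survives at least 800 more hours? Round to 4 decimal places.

Time to first failure ~ Exp(Σλ) with Σλ = 0.000698.
By memorylessness, P(T > 1164+800 | T > 1164) = P(T > 800) = e^(−0.000698·800) ≈ 0.5721.

0.5721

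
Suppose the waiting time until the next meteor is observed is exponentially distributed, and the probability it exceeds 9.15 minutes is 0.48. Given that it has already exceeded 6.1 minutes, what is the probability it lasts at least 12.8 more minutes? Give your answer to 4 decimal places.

0.3582

From e^(−λ·9.15) = 0.48, λ = −ln(0.48)/9.15 = 0.0802152.
Memoryless: P(X > 6.1+12.8 | X > 6.1) = P(X > 12.8) = e^(−0.0802152·12.8) ≈ 0.3582.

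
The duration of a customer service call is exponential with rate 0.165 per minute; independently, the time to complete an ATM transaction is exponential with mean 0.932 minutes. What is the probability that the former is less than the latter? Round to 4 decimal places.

0.1333

λ_1 = 0.165, λ_2 = 1/0.932 = 1.07296.
For independent exponentials, P(the former < the latter) = λ_1/(λ_1+λ_2) = 0.165/1.23796 ≈ 0.1333.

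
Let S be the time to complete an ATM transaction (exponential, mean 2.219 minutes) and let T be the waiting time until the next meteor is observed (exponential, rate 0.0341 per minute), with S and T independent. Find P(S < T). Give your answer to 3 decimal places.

0.930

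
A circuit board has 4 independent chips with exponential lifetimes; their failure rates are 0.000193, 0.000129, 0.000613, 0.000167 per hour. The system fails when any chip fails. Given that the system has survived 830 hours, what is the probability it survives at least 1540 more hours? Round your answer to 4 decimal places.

Time to first failure ~ Exp(Σλ) with Σλ = 0.001102.
By memorylessness, P(T > 830+1540 | T > 830) = P(T > 1540) = e^(−0.001102·1540) ≈ 0.1832.

0.1832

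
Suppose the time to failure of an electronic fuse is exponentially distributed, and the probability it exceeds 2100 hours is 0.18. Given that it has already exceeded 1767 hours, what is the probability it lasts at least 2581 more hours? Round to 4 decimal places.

0.1215

From e^(−λ·2100) = 0.18, λ = −ln(0.18)/2100 = 0.000816571.
Memoryless: P(X > 1767+2581 | X > 1767) = P(X > 2581) = e^(−0.000816571·2581) ≈ 0.1215.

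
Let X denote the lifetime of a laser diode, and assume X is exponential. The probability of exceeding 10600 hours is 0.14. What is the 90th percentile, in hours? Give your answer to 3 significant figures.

12400

e^(−λ·10600) = 0.14 ⇒ λ = −ln(0.14)/10600 = 0.000185482.
90th percentile: 1 − e^(−λt) = 0.9, t = −ln(0.1)/λ = 12414 hours.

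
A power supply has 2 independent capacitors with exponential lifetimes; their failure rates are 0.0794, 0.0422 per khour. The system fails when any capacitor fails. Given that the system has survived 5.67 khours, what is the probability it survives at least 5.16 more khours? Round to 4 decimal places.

Time to first failure ~ Exp(Σλ) with Σλ = 0.1216.
By memorylessness, P(T > 5.67+5.16 | T > 5.67) = P(T > 5.16) = e^(−0.1216·5.16) ≈ 0.5339.

0.5339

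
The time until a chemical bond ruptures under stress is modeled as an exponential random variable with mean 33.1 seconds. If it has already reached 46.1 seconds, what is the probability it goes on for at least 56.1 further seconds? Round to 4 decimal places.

0.1836

The rate is λ = 1/33.1 = 0.0302115 per second.
By the memoryless property, P(X > 46.1+56.1 | X > 46.1) = P(X > 56.1).
P(X > 56.1) = e^(−1.6949) ≈ 0.1836.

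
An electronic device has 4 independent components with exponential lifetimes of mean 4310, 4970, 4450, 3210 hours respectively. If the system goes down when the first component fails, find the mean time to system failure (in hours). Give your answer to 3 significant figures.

The first failure time is exponential with rate Σλ_i = 1/4310 + 1/4970 + 1/4450 + 1/3210 = 0.000969471 per hour.
E[min] = 1/Σλ = 1/0.000969471 = 1031.49 hours.

1030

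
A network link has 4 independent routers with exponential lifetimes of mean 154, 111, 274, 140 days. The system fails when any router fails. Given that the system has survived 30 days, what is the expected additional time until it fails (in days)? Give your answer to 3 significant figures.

38.0

First-failure rate Σλ = 1/154 + 1/111 + 1/274 + 1/140 = 0.026295.
By memorylessness the expected residual is 1/Σλ = 38.03 days, regardless of the 30 already elapsed.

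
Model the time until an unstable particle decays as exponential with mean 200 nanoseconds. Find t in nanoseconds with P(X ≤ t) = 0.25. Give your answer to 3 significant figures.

The rate is λ = 1/200 = 0.005 per nanosecond.
Set 1 − e^(−λt) = 0.25, so t = −ln(0.75)/λ = 0.28768/0.005 ≈ 57.5364 nanoseconds.

57.5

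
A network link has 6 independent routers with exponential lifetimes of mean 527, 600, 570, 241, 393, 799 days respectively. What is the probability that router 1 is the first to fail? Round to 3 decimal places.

0.143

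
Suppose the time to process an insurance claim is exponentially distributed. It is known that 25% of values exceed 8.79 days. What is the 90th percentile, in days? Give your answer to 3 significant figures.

14.6

e^(−λ·8.79) = 0.25 ⇒ λ = −ln(0.25)/8.79 = 0.157713.
90th percentile: 1 − e^(−λt) = 0.9, t = −ln(0.1)/λ = 14.5999 days.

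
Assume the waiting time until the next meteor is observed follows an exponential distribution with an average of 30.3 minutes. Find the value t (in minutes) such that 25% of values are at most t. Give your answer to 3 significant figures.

8.72

The rate is λ = 1/30.3 = 0.0330033 per minute.
Set 1 − e^(−λt) = 0.25, so t = −ln(0.75)/λ = 0.28768/0.0330033 ≈ 8.71677 minutes.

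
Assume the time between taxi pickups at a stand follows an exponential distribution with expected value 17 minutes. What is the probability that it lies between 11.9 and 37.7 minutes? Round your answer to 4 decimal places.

0.3877

The rate is λ = 1/17 = 0.0588235 per minute.
P(11.9 < X < 37.7) = e^(−λ·11.9) − e^(−λ·37.7) = 0.49659 − 0.10886 ≈ 0.3877.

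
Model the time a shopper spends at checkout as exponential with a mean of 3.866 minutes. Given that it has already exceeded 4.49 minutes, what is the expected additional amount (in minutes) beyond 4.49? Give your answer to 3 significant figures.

3.87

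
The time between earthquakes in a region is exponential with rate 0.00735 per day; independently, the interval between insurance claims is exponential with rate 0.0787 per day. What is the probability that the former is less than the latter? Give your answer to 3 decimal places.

λ_1 = 0.00735, λ_2 = 0.0787.
For independent exponentials, P(the former < the latter) = λ_1/(λ_1+λ_2) = 0.00735/0.08605 ≈ 0.085.

0.085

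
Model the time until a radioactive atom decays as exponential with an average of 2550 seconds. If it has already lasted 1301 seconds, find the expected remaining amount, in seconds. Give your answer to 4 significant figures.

The rate is λ = 1/2550 = 0.000392157 per second.
By memorylessness, the remaining amount past any threshold is again Exp(λ) with mean 1/λ = 2550 seconds.

2550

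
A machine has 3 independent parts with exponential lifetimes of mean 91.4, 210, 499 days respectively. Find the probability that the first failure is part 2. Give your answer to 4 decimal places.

Rates: λ_i = 1/mean_i → 0.0109409, 0.0047619, 0.00200401; Σλ = 0.0177068.
P(part 2 first) = λ_2/Σλ = 0.0047619/0.0177068 ≈ 0.2689.

0.2689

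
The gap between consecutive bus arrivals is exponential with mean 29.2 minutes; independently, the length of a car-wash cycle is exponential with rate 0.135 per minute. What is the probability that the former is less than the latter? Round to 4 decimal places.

λ_1 = 1/29.2 = 0.0342466, λ_2 = 0.135.
For independent exponentials, P(the former < the latter) = λ_1/(λ_1+λ_2) = 0.0342466/0.169247 ≈ 0.2023.

0.2023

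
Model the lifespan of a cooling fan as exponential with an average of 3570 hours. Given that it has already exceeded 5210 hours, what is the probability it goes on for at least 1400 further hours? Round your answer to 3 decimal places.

The rate is λ = 1/3570 = 0.000280112 per hour.
P(X > s+t | X > s) = e^(−λ(s+t))/e^(−λs) = e^(−λt), independent of s = 5210.
P(X > 1400) = e^(−0.39216) ≈ 0.676.

0.676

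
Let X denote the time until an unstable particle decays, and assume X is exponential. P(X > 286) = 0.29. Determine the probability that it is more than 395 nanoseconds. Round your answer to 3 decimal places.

0.181

e^(−λ·286) = 0.29 ⇒ λ = −ln(0.29)/286 = 0.00432823.
P(X > 395) = e^(−0.00432823·395) = e^(−1.7097) ≈ 0.181.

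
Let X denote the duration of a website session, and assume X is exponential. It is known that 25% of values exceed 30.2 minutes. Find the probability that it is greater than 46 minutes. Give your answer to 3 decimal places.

e^(−λ·30.2) = 0.25 ⇒ λ = −ln(0.25)/30.2 = 0.0459038.
P(X > 46) = e^(−0.0459038·46) = e^(−2.1116) ≈ 0.121.

0.121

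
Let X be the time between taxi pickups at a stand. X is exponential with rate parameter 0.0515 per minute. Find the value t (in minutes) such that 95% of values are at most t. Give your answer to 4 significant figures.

58.17

Set 1 − e^(−λt) = 0.95, so t = −ln(0.05)/λ = 2.9957/0.0515 ≈ 58.1696 minutes.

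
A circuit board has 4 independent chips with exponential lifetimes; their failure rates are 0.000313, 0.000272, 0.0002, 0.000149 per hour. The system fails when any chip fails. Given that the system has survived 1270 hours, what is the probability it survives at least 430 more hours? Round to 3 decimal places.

0.669

Time to first failure ~ Exp(Σλ) with Σλ = 0.000934.
By memorylessness, P(T > 1270+430 | T > 1270) = P(T > 430) = e^(−0.000934·430) ≈ 0.669.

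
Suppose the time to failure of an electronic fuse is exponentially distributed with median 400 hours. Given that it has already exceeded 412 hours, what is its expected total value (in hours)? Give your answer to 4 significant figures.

For an exponential, median = ln(2)/λ, so λ = ln 2 / 400 = 0.00173287 per hour.
By memorylessness, E[X | X > 412] = 412 + 1/λ = 412 + 577.078 = 989.078 hours.

989.1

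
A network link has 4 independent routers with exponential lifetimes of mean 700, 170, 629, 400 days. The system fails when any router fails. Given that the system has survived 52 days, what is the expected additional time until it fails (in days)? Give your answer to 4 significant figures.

87.71

First-failure rate Σλ = 1/700 + 1/170 + 1/629 + 1/400 = 0.0114007.
By memorylessness the expected residual is 1/Σλ = 87.7135 days, regardless of the 52 already elapsed.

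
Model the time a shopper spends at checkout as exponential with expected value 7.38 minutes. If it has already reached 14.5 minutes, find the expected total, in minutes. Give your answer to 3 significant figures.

21.9

The rate is λ = 1/7.38 = 0.135501 per minute.
By memorylessness, E[X | X > 14.5] = 14.5 + 1/λ = 14.5 + 7.38 = 21.88 minutes.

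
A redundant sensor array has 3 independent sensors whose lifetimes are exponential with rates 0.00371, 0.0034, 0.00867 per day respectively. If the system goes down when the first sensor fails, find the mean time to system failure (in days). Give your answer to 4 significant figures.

The time to first failure is exponential with rate Σλ = 0.00371 + 0.0034 + 0.00867 = 0.01578.
E[min] = 1/Σλ = 1/0.01578 = 63.3714 days.

63.37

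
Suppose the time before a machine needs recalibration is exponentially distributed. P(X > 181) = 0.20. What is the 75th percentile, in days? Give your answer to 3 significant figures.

156

e^(−λ·181) = 0.20 ⇒ λ = −ln(0.20)/181 = 0.00889192.
75th percentile: 1 − e^(−λt) = 0.75, t = −ln(0.25)/λ = 155.905 days.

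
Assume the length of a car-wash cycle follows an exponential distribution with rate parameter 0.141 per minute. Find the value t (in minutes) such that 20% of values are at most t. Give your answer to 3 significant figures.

1.58

Set 1 − e^(−λt) = 0.2, so t = −ln(0.8)/λ = 0.22314/0.141 ≈ 1.58258 minutes.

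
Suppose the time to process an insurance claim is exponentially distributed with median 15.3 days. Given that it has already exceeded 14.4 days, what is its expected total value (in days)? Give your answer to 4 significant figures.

36.47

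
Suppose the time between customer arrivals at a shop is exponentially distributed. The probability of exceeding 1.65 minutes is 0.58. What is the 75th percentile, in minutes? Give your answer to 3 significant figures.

e^(−λ·1.65) = 0.58 ⇒ λ = −ln(0.58)/1.65 = 0.330138.
75th percentile: 1 − e^(−λt) = 0.75, t = −ln(0.25)/λ = 4.19914 minutes.

4.20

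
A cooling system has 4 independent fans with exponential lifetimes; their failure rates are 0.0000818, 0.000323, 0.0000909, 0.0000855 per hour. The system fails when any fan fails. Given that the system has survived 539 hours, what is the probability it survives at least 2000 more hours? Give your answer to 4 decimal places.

0.3127

Time to first failure ~ Exp(Σλ) with Σλ = 0.0005812.
By memorylessness, P(T > 539+2000 | T > 539) = P(T > 2000) = e^(−0.0005812·2000) ≈ 0.3127.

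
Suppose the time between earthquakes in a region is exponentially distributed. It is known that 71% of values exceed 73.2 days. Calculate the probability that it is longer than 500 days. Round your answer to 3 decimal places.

e^(−λ·73.2) = 0.71 ⇒ λ = −ln(0.71)/73.2 = 0.00467883.
P(X > 500) = e^(−0.00467883·500) = e^(−2.3394) ≈ 0.096.

0.096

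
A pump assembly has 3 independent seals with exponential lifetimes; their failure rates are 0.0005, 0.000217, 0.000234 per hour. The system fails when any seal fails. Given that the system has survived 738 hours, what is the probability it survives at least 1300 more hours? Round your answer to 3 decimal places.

0.290

Time to first failure ~ Exp(Σλ) with Σλ = 0.000951.
By memorylessness, P(T > 738+1300 | T > 738) = P(T > 1300) = e^(−0.000951·1300) ≈ 0.290.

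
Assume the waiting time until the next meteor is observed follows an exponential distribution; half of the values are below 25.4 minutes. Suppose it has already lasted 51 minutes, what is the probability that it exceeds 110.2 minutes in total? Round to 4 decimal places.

0.1988

For an exponential, median = ln(2)/λ, so λ = ln 2 / 25.4 = 0.0272893 per minute.
The exponential is memoryless, so the remaining time is again Exp(λ): the condition X > 51 is irrelevant.
P(X > 59.2) = e^(−1.6155) ≈ 0.1988.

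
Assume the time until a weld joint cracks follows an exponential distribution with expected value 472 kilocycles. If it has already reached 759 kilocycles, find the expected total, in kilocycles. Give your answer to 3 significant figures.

1230

The rate is λ = 1/472 = 0.00211864 per kilocycle.
By memorylessness, E[X | X > 759] = 759 + 1/λ = 759 + 472 = 1231 kilocycles.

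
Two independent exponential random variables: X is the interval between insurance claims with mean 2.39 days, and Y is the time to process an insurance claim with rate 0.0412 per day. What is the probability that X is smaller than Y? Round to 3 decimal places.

λ_1 = 1/2.39 = 0.41841, λ_2 = 0.0412.
For independent exponentials, P(X < Y) = λ_1/(λ_1+λ_2) = 0.41841/0.45961 ≈ 0.910.

0.910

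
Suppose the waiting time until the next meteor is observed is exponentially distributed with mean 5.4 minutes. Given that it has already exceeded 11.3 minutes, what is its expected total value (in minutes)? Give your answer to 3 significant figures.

The rate is λ = 1/5.4 = 0.185185 per minute.
By memorylessness, E[X | X > 11.3] = 11.3 + 1/λ = 11.3 + 5.4 = 16.7 minutes.

16.7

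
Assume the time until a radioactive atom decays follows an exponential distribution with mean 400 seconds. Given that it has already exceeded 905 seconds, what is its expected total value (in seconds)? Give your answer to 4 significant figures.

The rate is λ = 1/400 = 0.0025 per second.
By memorylessness, E[X | X > 905] = 905 + 1/λ = 905 + 400 = 1305 seconds.

1305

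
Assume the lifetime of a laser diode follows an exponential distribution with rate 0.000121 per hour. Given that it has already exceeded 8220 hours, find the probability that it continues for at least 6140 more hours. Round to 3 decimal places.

0.476

The exponential is memoryless, so the remaining time is again Exp(λ): the condition X > 8220 is irrelevant.
P(X > 6140) = e^(−0.74294) ≈ 0.476.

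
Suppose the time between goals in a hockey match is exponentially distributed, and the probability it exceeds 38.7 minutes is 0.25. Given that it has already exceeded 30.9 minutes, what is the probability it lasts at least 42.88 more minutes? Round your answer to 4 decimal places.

From e^(−λ·38.7) = 0.25, λ = −ln(0.25)/38.7 = 0.0358216.
Memoryless: P(X > 30.9+42.88 | X > 30.9) = P(X > 42.88) = e^(−0.0358216·42.88) ≈ 0.2152.

0.2152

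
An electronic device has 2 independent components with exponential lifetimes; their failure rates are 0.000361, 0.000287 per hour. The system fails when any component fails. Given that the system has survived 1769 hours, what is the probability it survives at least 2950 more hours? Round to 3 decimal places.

Time to first failure ~ Exp(Σλ) with Σλ = 0.000648.
By memorylessness, P(T > 1769+2950 | T > 1769) = P(T > 2950) = e^(−0.000648·2950) ≈ 0.148.

0.148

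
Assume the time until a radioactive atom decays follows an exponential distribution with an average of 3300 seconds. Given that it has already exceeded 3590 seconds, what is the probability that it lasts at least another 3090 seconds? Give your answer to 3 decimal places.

0.392

The rate is λ = 1/3300 = 0.00030303 per second.
The exponential is memoryless, so the remaining time is again Exp(λ): the condition X > 3590 is irrelevant.
P(X > 3090) = e^(−0.93636) ≈ 0.392.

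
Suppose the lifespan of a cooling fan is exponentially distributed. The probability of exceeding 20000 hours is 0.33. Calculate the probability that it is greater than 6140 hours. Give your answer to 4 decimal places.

0.7115

e^(−λ·20000) = 0.33 ⇒ λ = −ln(0.33)/20000 = 0.0000554331.
P(X > 6140) = e^(−0.0000554331·6140) = e^(−0.34036) ≈ 0.7115.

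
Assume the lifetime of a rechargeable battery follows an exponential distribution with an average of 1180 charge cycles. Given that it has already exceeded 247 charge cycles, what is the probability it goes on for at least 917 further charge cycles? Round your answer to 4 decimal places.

0.4597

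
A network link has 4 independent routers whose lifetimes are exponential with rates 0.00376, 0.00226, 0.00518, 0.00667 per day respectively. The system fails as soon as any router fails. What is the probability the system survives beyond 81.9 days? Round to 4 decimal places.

0.2314

The time to first failure is exponential with rate Σλ = 0.00376 + 0.00226 + 0.00518 + 0.00667 = 0.01787.
P(min > 81.9) = e^(−0.01787·81.9) = e^(−1.4636) ≈ 0.2314.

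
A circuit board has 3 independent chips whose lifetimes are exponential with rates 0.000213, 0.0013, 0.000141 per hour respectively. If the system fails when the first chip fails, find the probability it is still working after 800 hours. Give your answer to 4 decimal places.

0.2663

The time to first failure is exponential with rate Σλ = 0.000213 + 0.0013 + 0.000141 = 0.001654.
P(min > 800) = e^(−0.001654·800) = e^(−1.3232) ≈ 0.2663.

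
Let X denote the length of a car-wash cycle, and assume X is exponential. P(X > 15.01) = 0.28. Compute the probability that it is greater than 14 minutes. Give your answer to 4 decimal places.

0.3050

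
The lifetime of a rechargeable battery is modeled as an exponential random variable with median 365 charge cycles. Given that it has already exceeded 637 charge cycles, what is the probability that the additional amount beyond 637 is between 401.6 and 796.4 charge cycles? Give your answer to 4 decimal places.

0.2460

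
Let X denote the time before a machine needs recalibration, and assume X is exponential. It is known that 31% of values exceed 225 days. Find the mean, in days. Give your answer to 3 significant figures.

e^(−λ·225) = 0.31 ⇒ λ = −ln(0.31)/225 = 0.00520526.
Mean = 1/λ = 192.113 days.

192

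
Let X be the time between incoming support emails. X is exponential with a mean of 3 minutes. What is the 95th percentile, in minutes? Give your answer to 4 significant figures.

The rate is λ = 1/3 = 0.333333 per minute.
Set 1 − e^(−λt) = 0.95, so t = −ln(0.05)/λ = 2.9957/0.333333 ≈ 8.9872 minutes.

8.987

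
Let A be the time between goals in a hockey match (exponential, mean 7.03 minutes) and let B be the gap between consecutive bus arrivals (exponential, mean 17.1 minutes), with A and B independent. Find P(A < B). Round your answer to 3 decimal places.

0.709

λ_1 = 1/7.03 = 0.142248, λ_2 = 1/17.1 = 0.0584795.
For independent exponentials, P(A < B) = λ_1/(λ_1+λ_2) = 0.142248/0.200727 ≈ 0.709.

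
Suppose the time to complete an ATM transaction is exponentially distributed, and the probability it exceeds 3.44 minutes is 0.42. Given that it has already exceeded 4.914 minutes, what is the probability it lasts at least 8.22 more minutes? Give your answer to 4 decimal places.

0.1258

From e^(−λ·3.44) = 0.42, λ = −ln(0.42)/3.44 = 0.25218.
Memoryless: P(X > 4.914+8.22 | X > 4.914) = P(X > 8.22) = e^(−0.25218·8.22) ≈ 0.1258.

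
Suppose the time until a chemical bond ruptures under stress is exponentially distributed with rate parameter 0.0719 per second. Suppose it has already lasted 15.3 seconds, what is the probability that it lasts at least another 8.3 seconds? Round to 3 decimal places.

By the memoryless property, P(X > 15.3+8.3 | X > 15.3) = P(X > 8.3).
P(X > 8.3) = e^(−0.59677) ≈ 0.551.

0.551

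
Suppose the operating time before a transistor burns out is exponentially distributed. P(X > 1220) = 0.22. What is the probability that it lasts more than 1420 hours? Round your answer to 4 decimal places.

0.1716

e^(−λ·1220) = 0.22 ⇒ λ = −ln(0.22)/1220 = 0.00124109.
P(X > 1420) = e^(−0.00124109·1420) = e^(−1.7623) ≈ 0.1716.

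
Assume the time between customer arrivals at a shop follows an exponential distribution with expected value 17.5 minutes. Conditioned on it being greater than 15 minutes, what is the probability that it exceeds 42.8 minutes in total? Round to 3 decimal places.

0.204

The rate is λ = 1/17.5 = 0.0571429 per minute.
The exponential is memoryless, so the remaining time is again Exp(λ): the condition X > 15 is irrelevant.
P(X > 27.8) = e^(−1.5886) ≈ 0.204.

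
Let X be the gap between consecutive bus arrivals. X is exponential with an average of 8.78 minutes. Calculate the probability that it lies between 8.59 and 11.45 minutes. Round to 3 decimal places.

0.105

The rate is λ = 1/8.78 = 0.113895 per minute.
P(8.59 < X < 11.45) = e^(−λ·8.59) − e^(−λ·11.45) = 0.37593 − 0.27142 ≈ 0.105.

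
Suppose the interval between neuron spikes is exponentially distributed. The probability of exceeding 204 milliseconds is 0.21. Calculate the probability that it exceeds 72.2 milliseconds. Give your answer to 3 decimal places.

e^(−λ·204) = 0.21 ⇒ λ = −ln(0.21)/204 = 0.00765023.
P(X > 72.2) = e^(−0.00765023·72.2) = e^(−0.55235) ≈ 0.576.

0.576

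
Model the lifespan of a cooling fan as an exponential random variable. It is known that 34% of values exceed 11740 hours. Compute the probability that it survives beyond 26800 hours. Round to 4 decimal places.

e^(−λ·11740) = 0.34 ⇒ λ = −ln(0.34)/11740 = 0.0000918918.
P(X > 26800) = e^(−0.0000918918·26800) = e^(−2.4627) ≈ 0.0852.

0.0852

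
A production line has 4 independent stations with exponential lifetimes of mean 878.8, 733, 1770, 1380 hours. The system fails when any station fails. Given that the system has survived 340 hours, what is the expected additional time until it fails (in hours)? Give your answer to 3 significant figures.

First-failure rate Σλ = 1/878.8 + 1/733 + 1/1770 + 1/1380 = 0.00379178.
By memorylessness the expected residual is 1/Σλ = 263.728 hours, regardless of the 340 already elapsed.

264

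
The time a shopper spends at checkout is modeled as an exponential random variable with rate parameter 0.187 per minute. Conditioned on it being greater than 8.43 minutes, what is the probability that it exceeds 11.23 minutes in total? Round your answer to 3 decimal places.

0.592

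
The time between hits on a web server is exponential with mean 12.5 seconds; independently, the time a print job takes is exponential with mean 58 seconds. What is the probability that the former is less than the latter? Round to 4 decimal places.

λ_1 = 1/12.5 = 0.08, λ_2 = 1/58 = 0.0172414.
For independent exponentials, P(the former < the latter) = λ_1/(λ_1+λ_2) = 0.08/0.0972414 ≈ 0.8227.

0.8227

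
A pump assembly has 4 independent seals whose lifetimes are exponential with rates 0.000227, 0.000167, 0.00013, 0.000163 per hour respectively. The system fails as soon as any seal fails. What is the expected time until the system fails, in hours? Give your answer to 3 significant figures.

1460

The time to first failure is exponential with rate Σλ = 0.000227 + 0.000167 + 0.00013 + 0.000163 = 0.000687.
E[min] = 1/Σλ = 1/0.000687 = 1455.6 hours.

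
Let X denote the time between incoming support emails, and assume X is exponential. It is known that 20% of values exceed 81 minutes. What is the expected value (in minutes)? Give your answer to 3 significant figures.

50.3

e^(−λ·81) = 0.20 ⇒ λ = −ln(0.20)/81 = 0.0198696.
Mean = 1/λ = 50.3281 minutes.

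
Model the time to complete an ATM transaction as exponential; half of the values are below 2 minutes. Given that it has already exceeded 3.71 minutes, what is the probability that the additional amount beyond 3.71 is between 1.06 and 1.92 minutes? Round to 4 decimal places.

0.1785

For an exponential, median = ln(2)/λ, so λ = ln 2 / 2 = 0.346574 per minute.
Memoryless: the residual past 3.71 is again Exp(λ).
P(1.06 < residual < 1.92) = e^(−λ·1.06) − e^(−λ·1.92) = 0.69255 − 0.51406 ≈ 0.1785.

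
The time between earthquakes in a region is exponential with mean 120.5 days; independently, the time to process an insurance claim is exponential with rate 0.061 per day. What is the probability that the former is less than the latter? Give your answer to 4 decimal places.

0.1198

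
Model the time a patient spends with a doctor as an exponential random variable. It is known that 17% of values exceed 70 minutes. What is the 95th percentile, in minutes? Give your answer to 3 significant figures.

118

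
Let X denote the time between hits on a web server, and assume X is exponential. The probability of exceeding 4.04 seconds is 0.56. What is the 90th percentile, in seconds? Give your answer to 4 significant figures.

16.04

e^(−λ·4.04) = 0.56 ⇒ λ = −ln(0.56)/4.04 = 0.143519.
90th percentile: 1 − e^(−λt) = 0.9, t = −ln(0.1)/λ = 16.0437 seconds.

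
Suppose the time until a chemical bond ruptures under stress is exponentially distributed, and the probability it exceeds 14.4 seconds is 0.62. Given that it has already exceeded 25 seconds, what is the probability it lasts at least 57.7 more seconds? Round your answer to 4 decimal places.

From e^(−λ·14.4) = 0.62, λ = −ln(0.62)/14.4 = 0.0331969.
Memoryless: P(X > 25+57.7 | X > 25) = P(X > 57.7) = e^(−0.0331969·57.7) ≈ 0.1473.

0.1473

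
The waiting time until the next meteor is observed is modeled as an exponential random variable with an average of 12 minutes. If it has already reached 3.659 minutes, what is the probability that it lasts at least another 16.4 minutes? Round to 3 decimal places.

0.255

The rate is λ = 1/12 = 0.0833333 per minute.
By the memoryless property, P(X > 3.659+16.4 | X > 3.659) = P(X > 16.4).
P(X > 16.4) = e^(−1.3667) ≈ 0.255.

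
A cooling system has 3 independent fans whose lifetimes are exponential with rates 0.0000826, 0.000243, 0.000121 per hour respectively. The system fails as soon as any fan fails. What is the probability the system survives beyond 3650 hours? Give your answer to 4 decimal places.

The time to first failure is exponential with rate Σλ = 0.0000826 + 0.000243 + 0.000121 = 0.0004466.
P(min > 3650) = e^(−0.0004466·3650) = e^(−1.6301) ≈ 0.1959.

0.1959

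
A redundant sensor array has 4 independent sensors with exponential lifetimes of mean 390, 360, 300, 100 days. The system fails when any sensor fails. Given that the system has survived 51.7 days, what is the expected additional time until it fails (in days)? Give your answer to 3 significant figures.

53.5

First-failure rate Σλ = 1/390 + 1/360 + 1/300 + 1/100 = 0.0186752.
By memorylessness the expected residual is 1/Σλ = 53.5469 days, regardless of the 51.7 already elapsed.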